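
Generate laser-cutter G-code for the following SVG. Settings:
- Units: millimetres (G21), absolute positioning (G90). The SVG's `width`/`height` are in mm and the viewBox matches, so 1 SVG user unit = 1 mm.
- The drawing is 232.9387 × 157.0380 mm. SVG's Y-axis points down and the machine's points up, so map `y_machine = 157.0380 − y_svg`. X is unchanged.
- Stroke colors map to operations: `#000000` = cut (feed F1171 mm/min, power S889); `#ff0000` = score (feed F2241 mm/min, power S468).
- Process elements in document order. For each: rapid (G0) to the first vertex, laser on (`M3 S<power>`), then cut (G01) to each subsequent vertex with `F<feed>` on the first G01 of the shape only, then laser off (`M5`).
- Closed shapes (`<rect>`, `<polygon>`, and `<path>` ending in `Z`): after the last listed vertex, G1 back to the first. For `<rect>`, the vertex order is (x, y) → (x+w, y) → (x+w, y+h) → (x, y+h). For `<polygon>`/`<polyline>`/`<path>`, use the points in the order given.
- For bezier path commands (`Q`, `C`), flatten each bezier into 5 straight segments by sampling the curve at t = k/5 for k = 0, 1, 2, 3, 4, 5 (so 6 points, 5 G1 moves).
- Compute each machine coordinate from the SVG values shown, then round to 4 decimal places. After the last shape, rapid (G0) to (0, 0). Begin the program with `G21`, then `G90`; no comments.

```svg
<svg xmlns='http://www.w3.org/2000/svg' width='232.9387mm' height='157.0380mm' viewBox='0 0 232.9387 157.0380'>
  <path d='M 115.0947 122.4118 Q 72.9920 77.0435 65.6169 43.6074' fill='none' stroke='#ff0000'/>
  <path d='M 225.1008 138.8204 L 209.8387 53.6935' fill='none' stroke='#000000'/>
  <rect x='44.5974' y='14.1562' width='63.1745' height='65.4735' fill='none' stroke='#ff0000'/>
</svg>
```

Since the viewBox matches the mm dimensions, user units are millimetres directly. The only transform is the Y-flip y_m = 157.0380 − y_svg.

Shape 1 is a quadratic bezier drawn with `<path>`. Its stroke #ff0000 means score at S468, F2241. After flipping Y the toolpath is (115.0947,34.6262) → (99.6427,52.2962) → (86.9690,69.0117) → (77.0734,84.7726) → (69.9560,99.5789) → (65.6169,113.4306).

Shape 2 is a line segment drawn with `<path>`. Its stroke #000000 means cut at S889, F1171. After flipping Y the toolpath is (225.1008,18.2176) → (209.8387,103.3445).

Shape 3 is a rectangle drawn with `<rect>`. Its stroke #ff0000 means score at S468, F2241. After flipping Y the toolpath is (44.5974,142.8818) → (107.7719,142.8818) → (107.7719,77.4083) → (44.5974,77.4083) → (44.5974,142.8818), returning to the start.

G21
G90
G0 X115.0947 Y34.6262
M3 S468
G01 X99.6427 Y52.2962 F2241
G01 X86.9690 Y69.0117
G01 X77.0734 Y84.7726
G01 X69.9560 Y99.5789
G01 X65.6169 Y113.4306
M5
G0 X225.1008 Y18.2176
M3 S889
G01 X209.8387 Y103.3445 F1171
M5
G0 X44.5974 Y142.8818
M3 S468
G01 X107.7719 Y142.8818 F2241
G01 X107.7719 Y77.4083
G01 X44.5974 Y77.4083
G01 X44.5974 Y142.8818
M5
G0 X0.0000 Y0.0000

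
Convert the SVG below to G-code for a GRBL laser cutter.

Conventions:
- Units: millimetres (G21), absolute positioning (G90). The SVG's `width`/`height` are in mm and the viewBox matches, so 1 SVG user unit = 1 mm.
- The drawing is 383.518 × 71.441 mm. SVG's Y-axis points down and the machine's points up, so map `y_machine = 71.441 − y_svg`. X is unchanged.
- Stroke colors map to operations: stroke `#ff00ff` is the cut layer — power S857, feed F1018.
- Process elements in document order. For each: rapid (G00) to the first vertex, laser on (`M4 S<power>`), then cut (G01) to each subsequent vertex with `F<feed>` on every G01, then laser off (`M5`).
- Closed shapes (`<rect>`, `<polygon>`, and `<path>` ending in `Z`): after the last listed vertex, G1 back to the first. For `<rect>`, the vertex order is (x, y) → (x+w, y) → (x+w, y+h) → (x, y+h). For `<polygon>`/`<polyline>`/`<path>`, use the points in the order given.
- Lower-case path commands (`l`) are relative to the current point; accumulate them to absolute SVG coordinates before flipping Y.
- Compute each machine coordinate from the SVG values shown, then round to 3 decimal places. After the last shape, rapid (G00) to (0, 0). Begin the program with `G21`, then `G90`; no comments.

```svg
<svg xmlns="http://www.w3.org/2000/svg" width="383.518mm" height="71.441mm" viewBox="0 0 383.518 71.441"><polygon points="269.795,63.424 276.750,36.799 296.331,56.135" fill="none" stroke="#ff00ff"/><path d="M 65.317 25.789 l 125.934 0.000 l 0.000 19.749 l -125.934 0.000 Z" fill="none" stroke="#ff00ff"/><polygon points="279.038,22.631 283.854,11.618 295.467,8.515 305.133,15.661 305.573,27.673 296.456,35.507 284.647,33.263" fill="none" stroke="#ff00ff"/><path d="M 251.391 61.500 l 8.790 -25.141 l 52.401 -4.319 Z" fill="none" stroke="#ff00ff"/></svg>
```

1 u = 1 mm; y_m = 71.441 − y.

[1] `<polygon>` regular polygon, #ff00ff→cut S857 F1018: (269.795,8.017) → (276.750,34.642) → (296.331,15.306) → (269.795,8.017) (closed)

[2] `<path>` rectangle, #ff00ff→cut S857 F1018: (65.317,45.652) → (191.251,45.652) → (191.251,25.903) → (65.317,25.903) → (65.317,45.652) (closed)

[3] `<polygon>` regular polygon, #ff00ff→cut S857 F1018: (279.038,48.810) → (283.854,59.823) → (295.467,62.926) → (305.133,55.780) → (305.573,43.768) → (296.456,35.934) → (284.647,38.178) → (279.038,48.810) (closed)

[4] `<path>` closed polygon, #ff00ff→cut S857 F1018: (251.391,9.941) → (260.181,35.082) → (312.582,39.401) → (251.391,9.941) (closed)

G21
G90
G00 X269.795 Y8.017
M4 S857
G01 X276.750 Y34.642 F1018
G01 X296.331 Y15.306 F1018
G01 X269.795 Y8.017 F1018
M5
G00 X65.317 Y45.652
M4 S857
G01 X191.251 Y45.652 F1018
G01 X191.251 Y25.903 F1018
G01 X65.317 Y25.903 F1018
G01 X65.317 Y45.652 F1018
M5
G00 X279.038 Y48.810
M4 S857
G01 X283.854 Y59.823 F1018
G01 X295.467 Y62.926 F1018
G01 X305.133 Y55.780 F1018
G01 X305.573 Y43.768 F1018
G01 X296.456 Y35.934 F1018
G01 X284.647 Y38.178 F1018
G01 X279.038 Y48.810 F1018
M5
G00 X251.391 Y9.941
M4 S857
G01 X260.181 Y35.082 F1018
G01 X312.582 Y39.401 F1018
G01 X251.391 Y9.941 F1018
M5
G00 X0.000 Y0.000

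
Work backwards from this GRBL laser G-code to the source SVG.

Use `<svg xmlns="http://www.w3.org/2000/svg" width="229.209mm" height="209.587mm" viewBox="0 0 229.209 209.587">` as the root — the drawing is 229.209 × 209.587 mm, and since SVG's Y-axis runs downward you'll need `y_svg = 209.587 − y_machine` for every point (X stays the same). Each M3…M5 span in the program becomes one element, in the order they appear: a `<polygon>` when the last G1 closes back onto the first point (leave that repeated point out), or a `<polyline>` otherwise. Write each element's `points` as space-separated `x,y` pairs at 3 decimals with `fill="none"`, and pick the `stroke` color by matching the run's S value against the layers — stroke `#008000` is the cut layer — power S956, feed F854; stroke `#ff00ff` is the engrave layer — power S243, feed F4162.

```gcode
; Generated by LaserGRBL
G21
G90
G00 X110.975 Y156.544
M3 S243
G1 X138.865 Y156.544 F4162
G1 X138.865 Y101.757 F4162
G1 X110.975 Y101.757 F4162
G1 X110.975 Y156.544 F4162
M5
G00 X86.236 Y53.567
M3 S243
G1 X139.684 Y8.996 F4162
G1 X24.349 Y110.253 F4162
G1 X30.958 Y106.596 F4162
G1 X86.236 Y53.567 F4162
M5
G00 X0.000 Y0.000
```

<svg xmlns="http://www.w3.org/2000/svg" width="229.209mm" height="209.587mm" viewBox="0 0 229.209 209.587">
  <polygon points="110.975,53.043 138.865,53.043 138.865,107.830 110.975,107.830" fill="none" stroke="#ff00ff"/>
  <polygon points="86.236,156.020 139.684,200.591 24.349,99.334 30.958,102.991" fill="none" stroke="#ff00ff"/>
</svg>

y_svg = 209.587 − y_m. Every run uses S243, so all elements get stroke `#ff00ff` (engrave).

[1] closed run; points: 110.975,53.043 138.865,53.043 138.865,107.830 110.975,107.830

[2] closed run; points: 86.236,156.020 139.684,200.591 24.349,99.334 30.958,102.991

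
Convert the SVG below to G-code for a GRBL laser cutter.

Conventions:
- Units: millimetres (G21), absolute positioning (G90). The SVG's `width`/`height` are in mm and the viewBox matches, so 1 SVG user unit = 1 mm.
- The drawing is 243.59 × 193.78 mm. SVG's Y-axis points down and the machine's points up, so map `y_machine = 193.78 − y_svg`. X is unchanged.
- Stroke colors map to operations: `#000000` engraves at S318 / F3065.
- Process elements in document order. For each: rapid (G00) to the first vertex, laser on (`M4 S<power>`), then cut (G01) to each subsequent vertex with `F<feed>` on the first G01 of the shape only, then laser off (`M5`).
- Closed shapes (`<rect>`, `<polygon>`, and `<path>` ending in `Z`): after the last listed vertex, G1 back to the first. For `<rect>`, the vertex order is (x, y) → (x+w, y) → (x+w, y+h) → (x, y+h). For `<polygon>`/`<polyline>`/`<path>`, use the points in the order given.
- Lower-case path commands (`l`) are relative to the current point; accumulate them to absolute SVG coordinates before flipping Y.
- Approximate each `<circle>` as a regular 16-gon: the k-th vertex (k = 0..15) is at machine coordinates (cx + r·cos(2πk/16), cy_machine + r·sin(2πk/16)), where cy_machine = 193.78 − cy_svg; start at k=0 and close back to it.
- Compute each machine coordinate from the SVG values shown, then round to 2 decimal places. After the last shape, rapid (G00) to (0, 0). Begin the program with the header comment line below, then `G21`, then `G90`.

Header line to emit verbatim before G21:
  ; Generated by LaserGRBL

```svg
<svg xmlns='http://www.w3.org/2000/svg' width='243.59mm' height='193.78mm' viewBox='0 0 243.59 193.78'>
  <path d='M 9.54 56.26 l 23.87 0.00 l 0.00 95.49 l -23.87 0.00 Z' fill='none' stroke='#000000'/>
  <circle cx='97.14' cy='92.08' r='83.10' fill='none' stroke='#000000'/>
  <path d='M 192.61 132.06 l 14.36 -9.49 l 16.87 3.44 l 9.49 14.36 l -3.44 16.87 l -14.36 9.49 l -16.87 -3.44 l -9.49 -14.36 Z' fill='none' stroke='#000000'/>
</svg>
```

; Generated by LaserGRBL
G21
G90
G00 X9.54 Y137.52
M4 S318
G01 X33.41 Y137.52 F3065
G01 X33.41 Y42.03
G01 X9.54 Y42.03
G01 X9.54 Y137.52
M5
G00 X180.24 Y101.70
M4 S318
G01 X173.91 Y133.50 F3065
G01 X155.90 Y160.46
G01 X128.94 Y178.47
G01 X97.14 Y184.80
G01 X65.34 Y178.47
G01 X38.38 Y160.46
G01 X20.37 Y133.50
G01 X14.04 Y101.70
G01 X20.37 Y69.90
G01 X38.38 Y42.94
G01 X65.34 Y24.93
G01 X97.14 Y18.60
G01 X128.94 Y24.93
G01 X155.90 Y42.94
G01 X173.91 Y69.90
G01 X180.24 Y101.70
M5
G00 X192.61 Y61.72
M4 S318
G01 X206.97 Y71.21 F3065
G01 X223.84 Y67.77
G01 X233.33 Y53.41
G01 X229.89 Y36.54
G01 X215.53 Y27.05
G01 X198.66 Y30.49
G01 X189.17 Y44.85
G01 X192.61 Y61.72
M5
G00 X0.00 Y0.00

viewBox `0 0 243.59 193.78` with mm width/height → 1 unit = 1 mm. Flip: y_m = 193.78 − y_svg.

**Shape 1** — `<path>` rectangle, stroke `#000000` → engrave (S318, F3065). Machine vertices: (9.54,137.52) → (33.41,137.52) → (33.41,42.03) → (9.54,42.03) → (9.54,137.52). Closed: final G1 returns to the first vertex.

**Shape 2** — `<circle>` circle, stroke `#000000` → engrave (S318, F3065). Machine vertices: (180.24,101.70) → (173.91,133.50) → (155.90,160.46) → (128.94,178.47) → (97.14,184.80) → (65.34,178.47) → (38.38,160.46) → (20.37,133.50) → (14.04,101.70) → (20.37,69.90) → (38.38,42.94) → (65.34,24.93) → (97.14,18.60) → (128.94,24.93) → (155.90,42.94) → (173.91,69.90) → (180.24,101.70). Closed: final G1 returns to the first vertex.

**Shape 3** — `<path>` regular polygon, stroke `#000000` → engrave (S318, F3065). Machine vertices: (192.61,61.72) → (206.97,71.21) → (223.84,67.77) → (233.33,53.41) → (229.89,36.54) → (215.53,27.05) → (198.66,30.49) → (189.17,44.85) → (192.61,61.72). Closed: final G1 returns to the first vertex.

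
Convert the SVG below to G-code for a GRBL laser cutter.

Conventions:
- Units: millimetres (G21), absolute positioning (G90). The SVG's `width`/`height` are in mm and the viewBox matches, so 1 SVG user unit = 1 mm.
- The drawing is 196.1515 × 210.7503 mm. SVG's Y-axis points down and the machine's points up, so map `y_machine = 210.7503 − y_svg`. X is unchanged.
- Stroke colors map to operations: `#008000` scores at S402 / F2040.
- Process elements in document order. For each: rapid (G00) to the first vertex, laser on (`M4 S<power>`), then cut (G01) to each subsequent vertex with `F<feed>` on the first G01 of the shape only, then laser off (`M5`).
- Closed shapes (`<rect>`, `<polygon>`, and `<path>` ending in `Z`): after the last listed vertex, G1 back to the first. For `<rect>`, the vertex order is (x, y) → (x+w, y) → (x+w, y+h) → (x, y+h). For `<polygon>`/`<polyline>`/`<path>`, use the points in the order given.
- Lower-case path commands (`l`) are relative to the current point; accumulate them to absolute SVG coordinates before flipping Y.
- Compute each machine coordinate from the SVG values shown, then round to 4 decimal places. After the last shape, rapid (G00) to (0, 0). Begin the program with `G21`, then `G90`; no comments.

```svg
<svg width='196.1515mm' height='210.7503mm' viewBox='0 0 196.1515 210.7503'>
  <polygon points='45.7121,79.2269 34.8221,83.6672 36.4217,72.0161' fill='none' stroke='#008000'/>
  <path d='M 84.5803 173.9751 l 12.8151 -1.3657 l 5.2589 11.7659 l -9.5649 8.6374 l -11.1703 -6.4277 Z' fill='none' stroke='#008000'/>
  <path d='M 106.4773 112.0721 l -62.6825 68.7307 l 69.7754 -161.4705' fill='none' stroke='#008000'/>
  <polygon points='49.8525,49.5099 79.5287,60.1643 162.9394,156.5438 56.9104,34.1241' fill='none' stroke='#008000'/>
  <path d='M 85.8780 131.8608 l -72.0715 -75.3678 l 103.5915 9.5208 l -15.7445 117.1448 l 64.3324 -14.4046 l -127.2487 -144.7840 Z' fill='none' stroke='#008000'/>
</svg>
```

Since the viewBox matches the mm dimensions, user units are millimetres directly. The only transform is the Y-flip y_m = 210.7503 − y_svg.

Shape 1 is a regular polygon drawn with `<polygon>`. Its stroke #008000 means score at S402, F2040. After flipping Y the toolpath is (45.7121,131.5234) → (34.8221,127.0831) → (36.4217,138.7342) → (45.7121,131.5234), returning to the start.

Shape 2 is a regular polygon drawn with `<path>`. Its stroke #008000 means score at S402, F2040. After flipping Y the toolpath is (84.5803,36.7752) → (97.3954,38.1409) → (102.6543,26.3750) → (93.0894,17.7376) → (81.9191,24.1653) → (84.5803,36.7752), returning to the start.

Shape 3 is a open polyline drawn with `<path>`. Its stroke #008000 means score at S402, F2040. After flipping Y the toolpath is (106.4773,98.6782) → (43.7948,29.9475) → (113.5702,191.4180).

Shape 4 is a closed polygon drawn with `<polygon>`. Its stroke #008000 means score at S402, F2040. After flipping Y the toolpath is (49.8525,161.2404) → (79.5287,150.5860) → (162.9394,54.2065) → (56.9104,176.6262) → (49.8525,161.2404), returning to the start.

Shape 5 is a closed polygon drawn with `<path>`. Its stroke #008000 means score at S402, F2040. After flipping Y the toolpath is (85.8780,78.8895) → (13.8065,154.2573) → (117.3980,144.7365) → (101.6535,27.5917) → (165.9859,41.9963) → (38.7372,186.7803) → (85.8780,78.8895), returning to the start.

G21
G90
G00 X45.7121 Y131.5234
M4 S402
G01 X34.8221 Y127.0831 F2040
G01 X36.4217 Y138.7342
G01 X45.7121 Y131.5234
M5
G00 X84.5803 Y36.7752
M4 S402
G01 X97.3954 Y38.1409 F2040
G01 X102.6543 Y26.3750
G01 X93.0894 Y17.7376
G01 X81.9191 Y24.1653
G01 X84.5803 Y36.7752
M5
G00 X106.4773 Y98.6782
M4 S402
G01 X43.7948 Y29.9475 F2040
G01 X113.5702 Y191.4180
M5
G00 X49.8525 Y161.2404
M4 S402
G01 X79.5287 Y150.5860 F2040
G01 X162.9394 Y54.2065
G01 X56.9104 Y176.6262
G01 X49.8525 Y161.2404
M5
G00 X85.8780 Y78.8895
M4 S402
G01 X13.8065 Y154.2573 F2040
G01 X117.3980 Y144.7365
G01 X101.6535 Y27.5917
G01 X165.9859 Y41.9963
G01 X38.7372 Y186.7803
G01 X85.8780 Y78.8895
M5
G00 X0.0000 Y0.0000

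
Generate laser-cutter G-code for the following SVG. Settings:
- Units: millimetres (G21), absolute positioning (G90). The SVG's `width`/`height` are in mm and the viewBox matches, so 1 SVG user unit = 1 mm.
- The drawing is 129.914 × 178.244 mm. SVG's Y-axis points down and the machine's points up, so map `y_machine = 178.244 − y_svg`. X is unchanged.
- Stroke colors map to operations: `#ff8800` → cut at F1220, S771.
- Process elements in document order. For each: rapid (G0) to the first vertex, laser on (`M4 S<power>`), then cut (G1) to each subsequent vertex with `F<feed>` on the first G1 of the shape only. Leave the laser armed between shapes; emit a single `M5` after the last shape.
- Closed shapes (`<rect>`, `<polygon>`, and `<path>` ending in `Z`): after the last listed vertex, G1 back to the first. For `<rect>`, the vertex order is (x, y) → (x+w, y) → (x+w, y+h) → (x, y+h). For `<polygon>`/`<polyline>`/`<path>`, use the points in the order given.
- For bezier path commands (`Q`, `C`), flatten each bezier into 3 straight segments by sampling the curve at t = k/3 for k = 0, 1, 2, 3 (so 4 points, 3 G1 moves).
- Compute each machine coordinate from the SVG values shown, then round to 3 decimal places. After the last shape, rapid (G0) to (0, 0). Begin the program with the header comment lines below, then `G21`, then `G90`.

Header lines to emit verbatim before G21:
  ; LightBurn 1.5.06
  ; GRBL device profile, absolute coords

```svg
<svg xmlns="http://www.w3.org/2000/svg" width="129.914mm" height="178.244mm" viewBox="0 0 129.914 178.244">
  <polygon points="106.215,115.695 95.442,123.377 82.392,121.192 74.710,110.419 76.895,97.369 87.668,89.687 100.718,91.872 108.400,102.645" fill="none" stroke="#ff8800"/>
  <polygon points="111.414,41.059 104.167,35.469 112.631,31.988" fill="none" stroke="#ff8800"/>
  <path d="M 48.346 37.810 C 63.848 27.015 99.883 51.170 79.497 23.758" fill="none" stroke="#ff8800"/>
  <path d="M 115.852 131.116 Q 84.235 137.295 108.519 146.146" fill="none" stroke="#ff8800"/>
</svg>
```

; LightBurn 1.5.06
; GRBL device profile, absolute coords
G21
G90
G0 X106.215 Y62.549
M4 S771
G1 X95.442 Y54.867 F1220
G1 X82.392 Y57.052
G1 X74.710 Y67.825
G1 X76.895 Y80.875
G1 X87.668 Y88.557
G1 X100.718 Y86.372
G1 X108.400 Y75.599
G1 X106.215 Y62.549
G0 X111.414 Y137.185
M4 S771
G1 X104.167 Y142.775 F1220
G1 X112.631 Y146.256
G1 X111.414 Y137.185
G0 X48.346 Y140.434
M4 S771
G1 X67.842 Y142.783 F1220
G1 X83.926 Y141.059
G1 X79.497 Y154.486
G0 X115.852 Y47.128
M4 S771
G1 X100.985 Y42.712 F1220
G1 X98.541 Y37.702
G1 X108.519 Y32.098
M5
G0 X0.000 Y0.000

viewBox `0 0 129.914 178.244` with mm width/height → 1 unit = 1 mm. Flip: y_m = 178.244 − y_svg.

**Shape 1** — `<polygon>` regular polygon, stroke `#ff8800` → cut (S771, F1220). Machine vertices: (106.215,62.549) → (95.442,54.867) → (82.392,57.052) → (74.710,67.825) → (76.895,80.875) → (87.668,88.557) → (100.718,86.372) → (108.400,75.599) → (106.215,62.549). Closed: final G1 returns to the first vertex.

**Shape 2** — `<polygon>` regular polygon, stroke `#ff8800` → cut (S771, F1220). Machine vertices: (111.414,137.185) → (104.167,142.775) → (112.631,146.256) → (111.414,137.185). Closed: final G1 returns to the first vertex.

**Shape 3** — `<path>` cubic bezier, stroke `#ff8800` → cut (S771, F1220). Control points (SVG): P0=(48.346,37.810), P1=(63.848,27.015), P2=(99.883,51.170), P3=(79.497,23.758); sampled at t=k/3. Machine vertices: (48.346,140.434) → (67.842,142.783) → (83.926,141.059) → (79.497,154.486). Open path.

**Shape 4** — `<path>` quadratic bezier, stroke `#ff8800` → cut (S771, F1220). Control points (SVG): P0=(115.852,131.116), P1=(84.235,137.295), P2=(108.519,146.146); sampled at t=k/3. Machine vertices: (115.852,47.128) → (100.985,42.712) → (98.541,37.702) → (108.519,32.098). Open path.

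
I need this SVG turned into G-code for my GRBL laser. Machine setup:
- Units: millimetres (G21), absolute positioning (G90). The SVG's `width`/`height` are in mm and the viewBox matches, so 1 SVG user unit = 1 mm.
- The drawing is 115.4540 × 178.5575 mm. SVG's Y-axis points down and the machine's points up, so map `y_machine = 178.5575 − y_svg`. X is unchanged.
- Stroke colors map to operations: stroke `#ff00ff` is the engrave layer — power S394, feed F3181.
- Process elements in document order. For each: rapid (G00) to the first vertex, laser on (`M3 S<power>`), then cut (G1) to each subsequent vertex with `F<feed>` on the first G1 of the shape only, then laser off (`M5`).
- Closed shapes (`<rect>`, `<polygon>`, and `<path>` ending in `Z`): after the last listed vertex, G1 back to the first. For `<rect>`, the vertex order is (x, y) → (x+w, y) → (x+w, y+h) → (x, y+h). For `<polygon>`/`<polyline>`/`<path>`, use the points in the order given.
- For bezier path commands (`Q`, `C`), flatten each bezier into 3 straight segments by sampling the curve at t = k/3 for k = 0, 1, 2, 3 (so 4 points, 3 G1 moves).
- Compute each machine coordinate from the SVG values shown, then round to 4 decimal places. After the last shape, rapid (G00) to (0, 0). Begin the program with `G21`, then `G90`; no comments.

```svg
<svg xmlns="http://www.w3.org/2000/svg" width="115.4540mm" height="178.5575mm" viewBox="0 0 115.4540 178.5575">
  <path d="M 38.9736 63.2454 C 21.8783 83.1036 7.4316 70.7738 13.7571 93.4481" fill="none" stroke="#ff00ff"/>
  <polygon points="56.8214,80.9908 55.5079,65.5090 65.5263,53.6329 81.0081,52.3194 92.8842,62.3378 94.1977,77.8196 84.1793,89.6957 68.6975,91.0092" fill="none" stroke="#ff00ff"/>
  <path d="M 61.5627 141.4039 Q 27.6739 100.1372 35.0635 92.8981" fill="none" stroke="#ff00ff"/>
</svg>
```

1 u = 1 mm; y_m = 178.5575 − y.

[1] `<path>` cubic bezier, #ff00ff→engrave S394 F3181: (38.9736,115.3121) → (23.4324,103.6946) → (13.6844,98.6043) → (13.7571,85.1094)

[2] `<polygon>` regular polygon, #ff00ff→engrave S394 F3181: (56.8214,97.5667) → (55.5079,113.0485) → (65.5263,124.9246) → (81.0081,126.2381) → (92.8842,116.2197) → (94.1977,100.7379) → (84.1793,88.8618) → (68.6975,87.5483) → (56.8214,97.5667) (closed)

[3] `<path>` quadratic bezier, #ff00ff→engrave S394 F3181: (61.5627,37.1536) → (43.5567,60.8839) → (34.7236,77.0525) → (35.0635,85.6594)

G21
G90
G00 X38.9736 Y115.3121
M3 S394
G1 X23.4324 Y103.6946 F3181
G1 X13.6844 Y98.6043
G1 X13.7571 Y85.1094
M5
G00 X56.8214 Y97.5667
M3 S394
G1 X55.5079 Y113.0485 F3181
G1 X65.5263 Y124.9246
G1 X81.0081 Y126.2381
G1 X92.8842 Y116.2197
G1 X94.1977 Y100.7379
G1 X84.1793 Y88.8618
G1 X68.6975 Y87.5483
G1 X56.8214 Y97.5667
M5
G00 X61.5627 Y37.1536
M3 S394
G1 X43.5567 Y60.8839 F3181
G1 X34.7236 Y77.0525
G1 X35.0635 Y85.6594
M5
G00 X0.0000 Y0.0000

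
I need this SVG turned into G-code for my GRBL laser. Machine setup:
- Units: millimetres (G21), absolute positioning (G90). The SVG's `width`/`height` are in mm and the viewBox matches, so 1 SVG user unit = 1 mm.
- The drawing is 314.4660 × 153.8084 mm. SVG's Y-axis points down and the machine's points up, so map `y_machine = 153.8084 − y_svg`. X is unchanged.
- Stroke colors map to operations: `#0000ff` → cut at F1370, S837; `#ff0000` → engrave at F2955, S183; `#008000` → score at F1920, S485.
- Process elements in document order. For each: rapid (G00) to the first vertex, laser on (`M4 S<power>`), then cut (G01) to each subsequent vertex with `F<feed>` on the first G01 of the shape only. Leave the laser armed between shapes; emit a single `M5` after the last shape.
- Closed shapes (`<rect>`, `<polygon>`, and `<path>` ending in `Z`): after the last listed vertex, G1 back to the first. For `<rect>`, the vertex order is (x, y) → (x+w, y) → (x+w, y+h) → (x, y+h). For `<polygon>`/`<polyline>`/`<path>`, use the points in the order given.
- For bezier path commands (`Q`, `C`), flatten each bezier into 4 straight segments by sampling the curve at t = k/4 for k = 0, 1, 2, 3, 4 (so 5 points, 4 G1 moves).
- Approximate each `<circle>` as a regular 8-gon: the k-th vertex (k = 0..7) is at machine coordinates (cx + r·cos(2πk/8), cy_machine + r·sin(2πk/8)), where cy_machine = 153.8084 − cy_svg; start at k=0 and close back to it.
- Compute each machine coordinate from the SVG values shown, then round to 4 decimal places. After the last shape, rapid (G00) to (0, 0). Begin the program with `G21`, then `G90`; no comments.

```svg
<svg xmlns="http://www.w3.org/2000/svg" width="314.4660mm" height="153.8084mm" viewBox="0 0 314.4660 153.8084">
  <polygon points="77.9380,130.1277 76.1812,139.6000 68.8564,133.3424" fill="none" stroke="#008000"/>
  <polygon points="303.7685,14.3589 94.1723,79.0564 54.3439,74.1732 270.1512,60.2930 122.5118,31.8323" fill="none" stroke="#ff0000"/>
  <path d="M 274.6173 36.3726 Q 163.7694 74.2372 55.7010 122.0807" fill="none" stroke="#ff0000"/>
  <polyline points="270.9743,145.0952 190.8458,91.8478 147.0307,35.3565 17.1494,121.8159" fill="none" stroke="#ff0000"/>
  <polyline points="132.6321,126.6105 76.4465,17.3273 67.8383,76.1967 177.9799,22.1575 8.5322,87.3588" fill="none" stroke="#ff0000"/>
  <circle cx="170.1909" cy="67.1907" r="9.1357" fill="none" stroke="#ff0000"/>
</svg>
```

G21
G90
G00 X77.9380 Y23.6807
M4 S485
G01 X76.1812 Y14.2084 F1920
G01 X68.8564 Y20.4660
G01 X77.9380 Y23.6807
G00 X303.7685 Y139.4495
M4 S183
G01 X94.1723 Y74.7520 F2955
G01 X54.3439 Y79.6352
G01 X270.1512 Y93.5154
G01 X122.5118 Y121.9761
G01 X303.7685 Y139.4495
G00 X274.6173 Y117.4358
M4 S183
G01 X219.3671 Y97.8798 F2955
G01 X164.4643 Y77.0765
G01 X109.9089 Y55.0258
G01 X55.7010 Y31.7277
G00 X270.9743 Y8.7132
M4 S183
G01 X190.8458 Y61.9606 F2955
G01 X147.0307 Y118.4519
G01 X17.1494 Y31.9925
G00 X132.6321 Y27.1979
M4 S183
G01 X76.4465 Y136.4811 F2955
G01 X67.8383 Y77.6117
G01 X177.9799 Y131.6509
G01 X8.5322 Y66.4496
G00 X179.3266 Y86.6177
M4 S183
G01 X176.6508 Y93.0776 F2955
G01 X170.1909 Y95.7534
G01 X163.7310 Y93.0776
G01 X161.0552 Y86.6177
G01 X163.7310 Y80.1578
G01 X170.1909 Y77.4820
G01 X176.6508 Y80.1578
G01 X179.3266 Y86.6177
M5
G00 X0.0000 Y0.0000

1 u = 1 mm; y_m = 153.8084 − y.

[1] `<polygon>` regular polygon, #008000→score S485 F1920: (77.9380,23.6807) → (76.1812,14.2084) → (68.8564,20.4660) → (77.9380,23.6807) (closed)

[2] `<polygon>` closed polygon, #ff0000→engrave S183 F2955: (303.7685,139.4495) → (94.1723,74.7520) → (54.3439,79.6352) → (270.1512,93.5154) → (122.5118,121.9761) → (303.7685,139.4495) (closed)

[3] `<path>` quadratic bezier, #ff0000→engrave S183 F2955: (274.6173,117.4358) → (219.3671,97.8798) → (164.4643,77.0765) → (109.9089,55.0258) → (55.7010,31.7277)

[4] `<polyline>` open polyline, #ff0000→engrave S183 F2955: (270.9743,8.7132) → (190.8458,61.9606) → (147.0307,118.4519) → (17.1494,31.9925)

[5] `<polyline>` open polyline, #ff0000→engrave S183 F2955: (132.6321,27.1979) → (76.4465,136.4811) → (67.8383,77.6117) → (177.9799,131.6509) → (8.5322,66.4496)

[6] `<circle>` circle, #ff0000→engrave S183 F2955: (179.3266,86.6177) → (176.6508,93.0776) → (170.1909,95.7534) → (163.7310,93.0776) → (161.0552,86.6177) → (163.7310,80.1578) → (170.1909,77.4820) → (176.6508,80.1578) → (179.3266,86.6177) (closed)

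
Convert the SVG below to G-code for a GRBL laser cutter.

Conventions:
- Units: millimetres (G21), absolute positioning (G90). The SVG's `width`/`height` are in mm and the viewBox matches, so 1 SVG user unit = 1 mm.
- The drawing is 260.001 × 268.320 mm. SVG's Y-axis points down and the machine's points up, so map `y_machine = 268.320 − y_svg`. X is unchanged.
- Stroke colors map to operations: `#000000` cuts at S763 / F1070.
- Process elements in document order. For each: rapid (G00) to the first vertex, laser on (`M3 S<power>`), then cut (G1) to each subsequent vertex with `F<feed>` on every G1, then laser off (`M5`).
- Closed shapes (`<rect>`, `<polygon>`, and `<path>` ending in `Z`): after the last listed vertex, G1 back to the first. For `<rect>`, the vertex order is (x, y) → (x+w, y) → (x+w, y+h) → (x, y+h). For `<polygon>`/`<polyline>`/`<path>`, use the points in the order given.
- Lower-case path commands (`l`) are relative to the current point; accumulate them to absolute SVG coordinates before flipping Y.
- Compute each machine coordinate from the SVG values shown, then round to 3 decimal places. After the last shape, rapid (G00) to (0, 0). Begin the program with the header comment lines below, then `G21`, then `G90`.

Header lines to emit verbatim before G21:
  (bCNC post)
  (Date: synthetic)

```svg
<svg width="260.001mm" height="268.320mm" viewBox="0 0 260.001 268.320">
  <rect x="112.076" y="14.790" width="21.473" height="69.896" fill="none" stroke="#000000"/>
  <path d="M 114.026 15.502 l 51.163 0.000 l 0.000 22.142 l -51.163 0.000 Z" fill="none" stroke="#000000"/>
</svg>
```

1 u = 1 mm; y_m = 268.320 − y.

[1] `<rect>` rectangle, #000000→cut S763 F1070: (112.076,253.530) → (133.549,253.530) → (133.549,183.634) → (112.076,183.634) → (112.076,253.530) (closed)

[2] `<path>` rectangle, #000000→cut S763 F1070: (114.026,252.818) → (165.189,252.818) → (165.189,230.676) → (114.026,230.676) → (114.026,252.818) (closed)

(bCNC post)
(Date: synthetic)
G21
G90
G00 X112.076 Y253.530
M3 S763
G1 X133.549 Y253.530 F1070
G1 X133.549 Y183.634 F1070
G1 X112.076 Y183.634 F1070
G1 X112.076 Y253.530 F1070
M5
G00 X114.026 Y252.818
M3 S763
G1 X165.189 Y252.818 F1070
G1 X165.189 Y230.676 F1070
G1 X114.026 Y230.676 F1070
G1 X114.026 Y252.818 F1070
M5
G00 X0.000 Y0.000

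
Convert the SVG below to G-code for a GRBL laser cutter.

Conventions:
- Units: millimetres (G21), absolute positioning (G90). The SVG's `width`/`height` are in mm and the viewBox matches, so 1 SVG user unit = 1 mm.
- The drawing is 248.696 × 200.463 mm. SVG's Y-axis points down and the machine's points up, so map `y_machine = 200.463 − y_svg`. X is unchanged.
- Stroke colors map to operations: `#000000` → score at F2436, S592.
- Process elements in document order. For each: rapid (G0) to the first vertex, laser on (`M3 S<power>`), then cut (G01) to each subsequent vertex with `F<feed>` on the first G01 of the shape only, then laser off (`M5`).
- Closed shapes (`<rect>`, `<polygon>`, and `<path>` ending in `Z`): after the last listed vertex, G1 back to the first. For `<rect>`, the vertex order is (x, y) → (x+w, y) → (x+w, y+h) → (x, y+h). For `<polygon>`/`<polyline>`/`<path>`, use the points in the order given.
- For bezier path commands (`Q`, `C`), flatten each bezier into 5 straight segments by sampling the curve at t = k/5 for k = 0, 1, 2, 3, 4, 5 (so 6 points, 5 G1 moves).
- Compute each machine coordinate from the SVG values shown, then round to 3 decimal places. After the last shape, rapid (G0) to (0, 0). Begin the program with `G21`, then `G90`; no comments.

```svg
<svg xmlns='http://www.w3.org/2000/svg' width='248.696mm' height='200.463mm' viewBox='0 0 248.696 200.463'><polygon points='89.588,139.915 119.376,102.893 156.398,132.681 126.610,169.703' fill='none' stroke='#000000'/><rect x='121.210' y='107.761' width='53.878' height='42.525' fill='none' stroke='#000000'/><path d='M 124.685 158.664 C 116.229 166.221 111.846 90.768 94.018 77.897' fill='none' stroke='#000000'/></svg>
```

G21
G90
G0 X89.588 Y60.548
M3 S592
G01 X119.376 Y97.570 F2436
G01 X156.398 Y67.782
G01 X126.610 Y30.760
G01 X89.588 Y60.548
M5
G0 X121.210 Y92.702
M3 S592
G01 X175.088 Y92.702 F2436
G01 X175.088 Y50.177
G01 X121.210 Y50.177
G01 X121.210 Y92.702
M5
G0 X124.685 Y41.799
M3 S592
G01 X119.960 Y46.061 F2436
G01 X115.372 Y63.258
G01 X110.079 Y86.399
G01 X103.242 Y108.498
G01 X94.018 Y122.566
M5
G0 X0.000 Y0.000

viewBox `0 0 248.696 200.463` with mm width/height → 1 unit = 1 mm. Flip: y_m = 200.463 − y_svg.

**Shape 1** — `<polygon>` regular polygon, stroke `#000000` → score (S592, F2436). Machine vertices: (89.588,60.548) → (119.376,97.570) → (156.398,67.782) → (126.610,30.760) → (89.588,60.548). Closed: final G1 returns to the first vertex.

**Shape 2** — `<rect>` rectangle, stroke `#000000` → score (S592, F2436). Machine vertices: (121.210,92.702) → (175.088,92.702) → (175.088,50.177) → (121.210,50.177) → (121.210,92.702). Closed: final G1 returns to the first vertex.

**Shape 3** — `<path>` cubic bezier, stroke `#000000` → score (S592, F2436). Control points (SVG): P0=(124.685,158.664), P1=(116.229,166.221), P2=(111.846,90.768), P3=(94.018,77.897); sampled at t=k/5. Machine vertices: (124.685,41.799) → (119.960,46.061) → (115.372,63.258) → (110.079,86.399) → (103.242,108.498) → (94.018,122.566). Open path.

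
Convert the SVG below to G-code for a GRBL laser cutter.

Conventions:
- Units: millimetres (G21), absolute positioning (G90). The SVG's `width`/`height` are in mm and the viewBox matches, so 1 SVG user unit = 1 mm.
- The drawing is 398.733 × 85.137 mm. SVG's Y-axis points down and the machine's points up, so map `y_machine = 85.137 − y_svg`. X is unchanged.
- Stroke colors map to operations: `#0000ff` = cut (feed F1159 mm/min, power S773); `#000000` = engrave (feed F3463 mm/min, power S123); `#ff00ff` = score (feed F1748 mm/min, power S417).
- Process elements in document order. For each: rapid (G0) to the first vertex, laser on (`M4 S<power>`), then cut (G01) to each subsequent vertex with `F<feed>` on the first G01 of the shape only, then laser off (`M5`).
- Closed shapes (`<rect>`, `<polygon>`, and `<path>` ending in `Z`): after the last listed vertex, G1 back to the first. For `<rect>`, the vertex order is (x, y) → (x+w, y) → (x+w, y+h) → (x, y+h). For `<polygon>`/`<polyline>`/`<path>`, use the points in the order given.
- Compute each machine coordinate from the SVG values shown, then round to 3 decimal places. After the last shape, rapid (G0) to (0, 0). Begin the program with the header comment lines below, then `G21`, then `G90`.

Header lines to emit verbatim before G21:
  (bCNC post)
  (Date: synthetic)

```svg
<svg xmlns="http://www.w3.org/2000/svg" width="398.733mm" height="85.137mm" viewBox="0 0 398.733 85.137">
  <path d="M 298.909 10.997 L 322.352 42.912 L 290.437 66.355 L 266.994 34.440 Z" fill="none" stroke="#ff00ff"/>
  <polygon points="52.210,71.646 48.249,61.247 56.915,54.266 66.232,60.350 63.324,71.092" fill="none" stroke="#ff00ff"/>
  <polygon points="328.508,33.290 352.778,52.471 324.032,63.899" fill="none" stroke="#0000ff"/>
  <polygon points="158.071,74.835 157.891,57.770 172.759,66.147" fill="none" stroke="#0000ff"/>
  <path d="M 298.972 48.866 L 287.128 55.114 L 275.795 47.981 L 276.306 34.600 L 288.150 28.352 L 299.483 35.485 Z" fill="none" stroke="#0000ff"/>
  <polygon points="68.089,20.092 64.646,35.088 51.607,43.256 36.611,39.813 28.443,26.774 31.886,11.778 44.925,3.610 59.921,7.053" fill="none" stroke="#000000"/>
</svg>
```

viewBox `0 0 398.733 85.137` with mm width/height → 1 unit = 1 mm. Flip: y_m = 85.137 − y_svg.

**Shape 1** — `<path>` regular polygon, stroke `#ff00ff` → score (S417, F1748). Machine vertices: (298.909,74.140) → (322.352,42.225) → (290.437,18.782) → (266.994,50.697) → (298.909,74.140). Closed: final G1 returns to the first vertex.

**Shape 2** — `<polygon>` regular polygon, stroke `#ff00ff` → score (S417, F1748). Machine vertices: (52.210,13.491) → (48.249,23.890) → (56.915,30.871) → (66.232,24.787) → (63.324,14.045) → (52.210,13.491). Closed: final G1 returns to the first vertex.

**Shape 3** — `<polygon>` regular polygon, stroke `#0000ff` → cut (S773, F1159). Machine vertices: (328.508,51.847) → (352.778,32.666) → (324.032,21.238) → (328.508,51.847). Closed: final G1 returns to the first vertex.

**Shape 4** — `<polygon>` regular polygon, stroke `#0000ff` → cut (S773, F1159). Machine vertices: (158.071,10.302) → (157.891,27.367) → (172.759,18.990) → (158.071,10.302). Closed: final G1 returns to the first vertex.

**Shape 5** — `<path>` regular polygon, stroke `#0000ff` → cut (S773, F1159). Machine vertices: (298.972,36.271) → (287.128,30.023) → (275.795,37.156) → (276.306,50.537) → (288.150,56.785) → (299.483,49.652) → (298.972,36.271). Closed: final G1 returns to the first vertex.

**Shape 6** — `<polygon>` regular polygon, stroke `#000000` → engrave (S123, F3463). Machine vertices: (68.089,65.045) → (64.646,50.049) → (51.607,41.881) → (36.611,45.324) → (28.443,58.363) → (31.886,73.359) → (44.925,81.527) → (59.921,78.084) → (68.089,65.045). Closed: final G1 returns to the first vertex.

(bCNC post)
(Date: synthetic)
G21
G90
G0 X298.909 Y74.140
M4 S417
G01 X322.352 Y42.225 F1748
G01 X290.437 Y18.782
G01 X266.994 Y50.697
G01 X298.909 Y74.140
M5
G0 X52.210 Y13.491
M4 S417
G01 X48.249 Y23.890 F1748
G01 X56.915 Y30.871
G01 X66.232 Y24.787
G01 X63.324 Y14.045
G01 X52.210 Y13.491
M5
G0 X328.508 Y51.847
M4 S773
G01 X352.778 Y32.666 F1159
G01 X324.032 Y21.238
G01 X328.508 Y51.847
M5
G0 X158.071 Y10.302
M4 S773
G01 X157.891 Y27.367 F1159
G01 X172.759 Y18.990
G01 X158.071 Y10.302
M5
G0 X298.972 Y36.271
M4 S773
G01 X287.128 Y30.023 F1159
G01 X275.795 Y37.156
G01 X276.306 Y50.537
G01 X288.150 Y56.785
G01 X299.483 Y49.652
G01 X298.972 Y36.271
M5
G0 X68.089 Y65.045
M4 S123
G01 X64.646 Y50.049 F3463
G01 X51.607 Y41.881
G01 X36.611 Y45.324
G01 X28.443 Y58.363
G01 X31.886 Y73.359
G01 X44.925 Y81.527
G01 X59.921 Y78.084
G01 X68.089 Y65.045
M5
G0 X0.000 Y0.000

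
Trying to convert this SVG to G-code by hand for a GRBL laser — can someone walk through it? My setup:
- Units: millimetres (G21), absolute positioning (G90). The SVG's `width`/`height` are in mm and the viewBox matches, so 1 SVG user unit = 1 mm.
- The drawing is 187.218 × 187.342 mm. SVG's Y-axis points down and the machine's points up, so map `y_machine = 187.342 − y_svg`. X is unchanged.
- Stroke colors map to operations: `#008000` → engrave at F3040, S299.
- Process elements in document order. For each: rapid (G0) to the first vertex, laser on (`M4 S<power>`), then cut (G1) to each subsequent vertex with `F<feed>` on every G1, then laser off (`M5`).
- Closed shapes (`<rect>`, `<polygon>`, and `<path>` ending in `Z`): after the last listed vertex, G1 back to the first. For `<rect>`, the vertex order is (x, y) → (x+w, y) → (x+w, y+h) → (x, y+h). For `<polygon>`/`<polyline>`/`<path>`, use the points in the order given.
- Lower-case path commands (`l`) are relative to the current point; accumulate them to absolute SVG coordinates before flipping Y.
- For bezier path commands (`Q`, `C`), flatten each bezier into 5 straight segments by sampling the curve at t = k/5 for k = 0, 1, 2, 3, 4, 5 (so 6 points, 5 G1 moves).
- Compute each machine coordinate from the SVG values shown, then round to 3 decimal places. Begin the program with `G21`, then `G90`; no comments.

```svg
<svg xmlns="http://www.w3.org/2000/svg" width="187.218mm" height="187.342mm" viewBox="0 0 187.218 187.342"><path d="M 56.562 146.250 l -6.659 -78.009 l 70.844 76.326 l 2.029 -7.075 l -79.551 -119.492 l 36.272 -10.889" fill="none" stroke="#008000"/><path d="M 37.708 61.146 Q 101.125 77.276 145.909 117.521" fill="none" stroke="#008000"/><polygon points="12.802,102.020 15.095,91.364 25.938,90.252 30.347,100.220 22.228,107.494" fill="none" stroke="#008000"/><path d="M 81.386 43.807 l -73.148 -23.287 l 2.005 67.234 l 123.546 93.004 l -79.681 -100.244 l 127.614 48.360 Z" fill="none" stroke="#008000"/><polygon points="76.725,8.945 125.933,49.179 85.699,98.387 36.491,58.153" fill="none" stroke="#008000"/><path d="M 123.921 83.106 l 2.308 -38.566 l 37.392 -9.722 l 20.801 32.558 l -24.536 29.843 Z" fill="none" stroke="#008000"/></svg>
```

G21
G90
G0 X56.562 Y41.092
M4 S299
G1 X49.903 Y119.101 F3040
G1 X120.747 Y42.775 F3040
G1 X122.776 Y49.850 F3040
G1 X43.225 Y169.342 F3040
G1 X79.497 Y180.231 F3040
M5
G0 X37.708 Y126.196
M4 S299
G1 X62.329 Y118.779 F3040
G1 X85.460 Y109.434 F3040
G1 X107.101 Y98.159 F3040
G1 X127.250 Y84.954 F3040
G1 X145.909 Y69.821 F3040
M5
G0 X12.802 Y85.322
M4 S299
G1 X15.095 Y95.978 F3040
G1 X25.938 Y97.090 F3040
G1 X30.347 Y87.122 F3040
G1 X22.228 Y79.848 F3040
G1 X12.802 Y85.322 F3040
M5
G0 X81.386 Y143.535
M4 S299
G1 X8.238 Y166.822 F3040
G1 X10.243 Y99.588 F3040
G1 X133.789 Y6.584 F3040
G1 X54.108 Y106.828 F3040
G1 X181.722 Y58.468 F3040
G1 X81.386 Y143.535 F3040
M5
G0 X76.725 Y178.397
M4 S299
G1 X125.933 Y138.163 F3040
G1 X85.699 Y88.955 F3040
G1 X36.491 Y129.189 F3040
G1 X76.725 Y178.397 F3040
M5
G0 X123.921 Y104.236
M4 S299
G1 X126.229 Y142.802 F3040
G1 X163.621 Y152.524 F3040
G1 X184.422 Y119.966 F3040
G1 X159.886 Y90.123 F3040
G1 X123.921 Y104.236 F3040
M5

viewBox `0 0 187.218 187.342` with mm width/height → 1 unit = 1 mm. Flip: y_m = 187.342 − y_svg.

**Shape 1** — `<path>` open polyline, stroke `#008000` → engrave (S299, F3040). Machine vertices: (56.562,41.092) → (49.903,119.101) → (120.747,42.775) → (122.776,49.850) → (43.225,169.342) → (79.497,180.231). Open path.

**Shape 2** — `<path>` quadratic bezier, stroke `#008000` → engrave (S299, F3040). Control points (SVG): P0=(37.708,61.146), P1=(101.125,77.276), P2=(145.909,117.521); sampled at t=k/5. Machine vertices: (37.708,126.196) → (62.329,118.779) → (85.460,109.434) → (107.101,98.159) → (127.250,84.954) → (145.909,69.821). Open path.

**Shape 3** — `<polygon>` regular polygon, stroke `#008000` → engrave (S299, F3040). Machine vertices: (12.802,85.322) → (15.095,95.978) → (25.938,97.090) → (30.347,87.122) → (22.228,79.848) → (12.802,85.322). Closed: final G1 returns to the first vertex.

**Shape 4** — `<path>` closed polygon, stroke `#008000` → engrave (S299, F3040). Machine vertices: (81.386,143.535) → (8.238,166.822) → (10.243,99.588) → (133.789,6.584) → (54.108,106.828) → (181.722,58.468) → (81.386,143.535). Closed: final G1 returns to the first vertex.

**Shape 5** — `<polygon>` regular polygon, stroke `#008000` → engrave (S299, F3040). Machine vertices: (76.725,178.397) → (125.933,138.163) → (85.699,88.955) → (36.491,129.189) → (76.725,178.397). Closed: final G1 returns to the first vertex.

**Shape 6** — `<path>` regular polygon, stroke `#008000` → engrave (S299, F3040). Machine vertices: (123.921,104.236) → (126.229,142.802) → (163.621,152.524) → (184.422,119.966) → (159.886,90.123) → (123.921,104.236). Closed: final G1 returns to the first vertex.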